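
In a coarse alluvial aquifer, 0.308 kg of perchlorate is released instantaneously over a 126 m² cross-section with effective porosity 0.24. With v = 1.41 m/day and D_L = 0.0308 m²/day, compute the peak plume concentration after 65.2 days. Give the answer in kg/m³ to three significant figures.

The peak of an instantaneous 1D plume sits at x = vt; there the Gaussian factor is 1 and C_max = M/(n_e·A·√(4πDt)), where n_e·A is the pore area the mass is dissolved in.
√(4πDt) = √(4π × 0.0308 × 65.2) = 5.023 m, so C_max = 0.308/(0.24 × 126 × 5.023) = 0.00203 kg/m³.

0.00203 kg/m³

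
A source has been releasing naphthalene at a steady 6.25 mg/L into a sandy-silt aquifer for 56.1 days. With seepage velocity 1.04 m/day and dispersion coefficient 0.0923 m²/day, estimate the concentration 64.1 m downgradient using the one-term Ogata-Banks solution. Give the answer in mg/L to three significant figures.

For a continuous step input, C/C₀ ≈ ½·erfc((x−vt)/(2√(Dt))).
vt = 1.04 × 56.1 = 58.344 m and 2√(Dt) = 2√(0.0923 × 56.1) = 4.551 m.
Argument (x−vt)/(2√(Dt)) = (64.1 − 58.344)/4.551 = 1.265; ½·erfc(1.265) = 0.03681.
C = 6.25 × 0.03681 = 0.230 mg/L.

0.230 mg/L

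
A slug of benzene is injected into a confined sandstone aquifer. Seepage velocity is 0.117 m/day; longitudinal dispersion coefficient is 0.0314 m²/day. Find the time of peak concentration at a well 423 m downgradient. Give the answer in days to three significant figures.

3610 days

For the 1D instantaneous-source solution, setting ∂C/∂t = 0 at fixed x gives v²t² + 2Dt − x² = 0, so t = (√(D² + v²x²) − D)/v².
√(D² + v²x²) = √(0.0314² + 0.117² × 423²) = 49.49; v² = 0.013689.
t = (49.49 − 0.0314)/0.013689 = 3610 days (vs. the pure-advection estimate x/v = 3620 d).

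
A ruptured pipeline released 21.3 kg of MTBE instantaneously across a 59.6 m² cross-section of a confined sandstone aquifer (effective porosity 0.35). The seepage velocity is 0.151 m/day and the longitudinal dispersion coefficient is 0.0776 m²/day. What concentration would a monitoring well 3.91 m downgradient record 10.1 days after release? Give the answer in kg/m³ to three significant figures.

0.0530 kg/m³

For an instantaneous plane source, C(x,t) = M/(n_e·A·√(4πDt)) · exp(−(x−vt)²/(4Dt)), with n_e·A the pore (flow) area.
Plume center vt = 0.151 × 10.1 = 1.5251 m, so the well at 3.91 m is 2.3849 m downgradient of the peak.
√(4πDt) = 3.138 m, giving peak height M/(n_e·A·√(4πDt)) = 21.3/(0.35 × 59.6 × 3.138) = 0.3254 kg/m³.
(x−vt)²/(4Dt) = (2.3849)²/(4 × 0.0776 × 10.1) = 1.814; exp(−1.814) = 0.1630.
C = 0.3254 × 0.1630 = 0.0530 kg/m³.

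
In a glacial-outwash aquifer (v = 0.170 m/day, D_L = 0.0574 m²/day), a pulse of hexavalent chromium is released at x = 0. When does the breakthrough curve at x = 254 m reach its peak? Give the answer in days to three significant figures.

For the 1D instantaneous-source solution, setting ∂C/∂t = 0 at fixed x gives v²t² + 2Dt − x² = 0, so t = (√(D² + v²x²) − D)/v².
√(D² + v²x²) = √(0.0574² + 0.170² × 254²) = 43.18; v² = 0.0289.
t = (43.18 − 0.0574)/0.0289 = 1490 days (vs. the pure-advection estimate x/v = 1490 d).

1490 days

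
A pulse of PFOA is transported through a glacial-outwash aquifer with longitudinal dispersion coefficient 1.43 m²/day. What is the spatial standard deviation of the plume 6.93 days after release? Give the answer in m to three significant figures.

Dispersive spreading gives a Gaussian with σ² = 2Dt; advection only shifts the center.
σ = √(2 × 1.43 × 6.93) = 4.45 m.

4.45 m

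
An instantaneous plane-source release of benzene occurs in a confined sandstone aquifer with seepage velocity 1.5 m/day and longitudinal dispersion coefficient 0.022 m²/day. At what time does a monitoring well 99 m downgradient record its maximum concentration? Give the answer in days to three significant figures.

66.0 days

For the 1D instantaneous-source solution, setting ∂C/∂t = 0 at fixed x gives v²t² + 2Dt − x² = 0, so t = (√(D² + v²x²) − D)/v².
√(D² + v²x²) = √(0.022² + 1.5² × 99²) = 148.5; v² = 2.25.
t = (148.5 − 0.022)/2.25 = 66.0 days (vs. the pure-advection estimate x/v = 66.0 d).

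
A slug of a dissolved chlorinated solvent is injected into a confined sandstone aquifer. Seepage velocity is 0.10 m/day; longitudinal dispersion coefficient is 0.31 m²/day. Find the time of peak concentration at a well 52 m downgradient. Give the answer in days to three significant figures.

For the 1D instantaneous-source solution, setting ∂C/∂t = 0 at fixed x gives v²t² + 2Dt − x² = 0, so t = (√(D² + v²x²) − D)/v².
√(D² + v²x²) = √(0.31² + 0.10² × 52²) = 5.209; v² = 0.01.
t = (5.209 − 0.31)/0.01 = 490 days (vs. the pure-advection estimate x/v = 520 d).

490 days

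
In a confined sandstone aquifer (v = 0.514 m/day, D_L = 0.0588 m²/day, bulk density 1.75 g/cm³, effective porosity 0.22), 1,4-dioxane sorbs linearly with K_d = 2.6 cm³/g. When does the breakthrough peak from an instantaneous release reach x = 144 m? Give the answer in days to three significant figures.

6070 days

Retardation factor R = 1 + ρ_b·K_d/n = 1 + 1.75 × 2.6/0.22 = 21.68.
Sorption retards both mechanisms: v_R = v/R = 0.02371 m/day, D_R = D/R = 0.002712 m²/day.
Peak time from v_R²t² + 2D_R t − x² = 0: t = (√(D_R² + v_R²x²) − D_R)/v_R².
√(D_R² + v_R²x²) = √(0.002712² + 0.02371² × 144²) = 3.414; v_R² = 0.0005622.
t = (3.414 − 0.002712)/0.0005622 = 6070 days.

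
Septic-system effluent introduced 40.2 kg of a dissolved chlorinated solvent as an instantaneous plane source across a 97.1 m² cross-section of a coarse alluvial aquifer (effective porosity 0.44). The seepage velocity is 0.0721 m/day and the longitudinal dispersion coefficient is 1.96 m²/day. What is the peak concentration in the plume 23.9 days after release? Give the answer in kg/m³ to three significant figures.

0.0388 kg/m³

The peak of an instantaneous 1D plume sits at x = vt; there the Gaussian factor is 1 and C_max = M/(n_e·A·√(4πDt)), where n_e·A is the pore area the mass is dissolved in.
√(4πDt) = √(4π × 1.96 × 23.9) = 24.26 m, so C_max = 40.2/(0.44 × 97.1 × 24.26) = 0.0388 kg/m³.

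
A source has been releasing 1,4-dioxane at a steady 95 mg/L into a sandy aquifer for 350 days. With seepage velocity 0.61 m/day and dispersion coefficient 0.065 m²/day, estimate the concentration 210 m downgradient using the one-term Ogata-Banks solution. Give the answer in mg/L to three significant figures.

66.3 mg/L

For a continuous step input, C/C₀ ≈ ½·erfc((x−vt)/(2√(Dt))).
vt = 0.61 × 350 = 213.5 m and 2√(Dt) = 2√(0.065 × 350) = 9.539 m.
Argument (x−vt)/(2√(Dt)) = (210 − 213.5)/9.539 = -0.3669; ½·erfc(-0.3669) = 0.6981.
C = 95 × 0.6981 = 66.3 mg/L.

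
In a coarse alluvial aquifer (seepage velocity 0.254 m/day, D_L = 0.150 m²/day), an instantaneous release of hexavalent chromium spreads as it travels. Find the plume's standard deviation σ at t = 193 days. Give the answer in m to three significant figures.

7.61 m

Dispersive spreading gives a Gaussian with σ² = 2Dt; advection only shifts the center.
σ = √(2 × 0.150 × 193) = 7.61 m.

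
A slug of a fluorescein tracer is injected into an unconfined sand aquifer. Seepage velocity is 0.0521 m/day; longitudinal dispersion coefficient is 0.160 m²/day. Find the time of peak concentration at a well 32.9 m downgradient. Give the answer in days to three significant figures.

575 days

For the 1D instantaneous-source solution, setting ∂C/∂t = 0 at fixed x gives v²t² + 2Dt − x² = 0, so t = (√(D² + v²x²) − D)/v².
√(D² + v²x²) = √(0.160² + 0.0521² × 32.9²) = 1.722; v² = 0.00271441.
t = (1.722 − 0.160)/0.00271441 = 575 days (vs. the pure-advection estimate x/v = 631 d).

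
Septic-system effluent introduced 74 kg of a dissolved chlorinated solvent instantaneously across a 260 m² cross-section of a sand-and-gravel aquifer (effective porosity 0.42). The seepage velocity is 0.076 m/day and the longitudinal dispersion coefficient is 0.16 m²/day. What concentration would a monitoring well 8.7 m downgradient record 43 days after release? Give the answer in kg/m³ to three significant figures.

0.0249 kg/m³

For an instantaneous plane source, C(x,t) = M/(n_e·A·√(4πDt)) · exp(−(x−vt)²/(4Dt)), with n_e·A the pore (flow) area.
Plume center vt = 0.076 × 43 = 3.268 m, so the well at 8.7 m is 5.432 m downgradient of the peak.
√(4πDt) = 9.298 m, giving peak height M/(n_e·A·√(4πDt)) = 74/(0.42 × 260 × 9.298) = 0.07288 kg/m³.
(x−vt)²/(4Dt) = (5.432)²/(4 × 0.16 × 43) = 1.072; exp(−1.072) = 0.3423.
C = 0.07288 × 0.3423 = 0.0249 kg/m³.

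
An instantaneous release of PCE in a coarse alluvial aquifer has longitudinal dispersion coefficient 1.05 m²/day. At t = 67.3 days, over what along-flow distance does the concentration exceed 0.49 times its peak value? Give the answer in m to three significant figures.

The plume is Gaussian with σ = √(2Dt) = √(2 × 1.05 × 67.3) = 11.89 m.
C/C_peak = exp(−Δx²/(2σ²)) = 0.49 ⇒ Δx = σ·√(−2 ln 0.49) = 11.89 × 1.194 = 14.20 m.
Width = 2Δx = 28.4 m.

28.4 m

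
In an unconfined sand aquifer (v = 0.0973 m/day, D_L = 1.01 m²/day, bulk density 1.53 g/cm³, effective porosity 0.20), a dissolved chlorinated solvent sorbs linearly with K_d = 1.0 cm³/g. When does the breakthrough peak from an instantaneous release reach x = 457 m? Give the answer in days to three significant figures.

39700 days

Retardation factor R = 1 + ρ_b·K_d/n = 1 + 1.53 × 1.0/0.20 = 8.650.
Sorption retards both mechanisms: v_R = v/R = 0.01125 m/day, D_R = D/R = 0.1168 m²/day.
Peak time from v_R²t² + 2D_R t − x² = 0: t = (√(D_R² + v_R²x²) − D_R)/v_R².
√(D_R² + v_R²x²) = √(0.1168² + 0.01125² × 457²) = 5.143; v_R² = 0.0001266.
t = (5.143 − 0.1168)/0.0001266 = 39700 days.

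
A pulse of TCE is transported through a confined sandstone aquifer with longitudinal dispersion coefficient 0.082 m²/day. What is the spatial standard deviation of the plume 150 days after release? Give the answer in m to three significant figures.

4.96 m

Dispersive spreading gives a Gaussian with σ² = 2Dt; advection only shifts the center.
σ = √(2 × 0.082 × 150) = 4.96 m.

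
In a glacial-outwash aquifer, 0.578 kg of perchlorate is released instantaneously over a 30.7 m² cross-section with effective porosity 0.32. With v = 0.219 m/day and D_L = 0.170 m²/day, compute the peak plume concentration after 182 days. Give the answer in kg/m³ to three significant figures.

The peak of an instantaneous 1D plume sits at x = vt; there the Gaussian factor is 1 and C_max = M/(n_e·A·√(4πDt)), where n_e·A is the pore area the mass is dissolved in.
√(4πDt) = √(4π × 0.170 × 182) = 19.72 m, so C_max = 0.578/(0.32 × 30.7 × 19.72) = 0.00298 kg/m³.

0.00298 kg/m³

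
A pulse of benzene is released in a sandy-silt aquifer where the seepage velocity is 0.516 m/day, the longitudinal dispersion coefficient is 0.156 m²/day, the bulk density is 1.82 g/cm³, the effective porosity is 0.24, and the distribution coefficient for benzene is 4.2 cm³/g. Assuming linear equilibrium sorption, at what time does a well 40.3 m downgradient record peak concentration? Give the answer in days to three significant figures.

Retardation factor R = 1 + ρ_b·K_d/n = 1 + 1.82 × 4.2/0.24 = 32.85.
Sorption retards both mechanisms: v_R = v/R = 0.01571 m/day, D_R = D/R = 0.004749 m²/day.
Peak time from v_R²t² + 2D_R t − x² = 0: t = (√(D_R² + v_R²x²) − D_R)/v_R².
√(D_R² + v_R²x²) = √(0.004749² + 0.01571² × 40.3²) = 0.6331; v_R² = 0.0002468.
t = (0.6331 − 0.004749)/0.0002468 = 2550 days.

2550 days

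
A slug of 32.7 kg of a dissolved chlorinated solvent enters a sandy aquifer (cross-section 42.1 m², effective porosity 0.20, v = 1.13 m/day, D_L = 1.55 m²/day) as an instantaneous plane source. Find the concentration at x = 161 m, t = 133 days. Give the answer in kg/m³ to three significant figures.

For an instantaneous plane source, C(x,t) = M/(n_e·A·√(4πDt)) · exp(−(x−vt)²/(4Dt)), with n_e·A the pore (flow) area.
Plume center vt = 1.13 × 133 = 150.29 m, so the well at 161 m is 10.71 m downgradient of the peak.
√(4πDt) = 50.90 m, giving peak height M/(n_e·A·√(4πDt)) = 32.7/(0.20 × 42.1 × 50.90) = 0.07630 kg/m³.
(x−vt)²/(4Dt) = (10.71)²/(4 × 1.55 × 133) = 0.1391; exp(−0.1391) = 0.8701.
C = 0.07630 × 0.8701 = 0.0664 kg/m³.

0.0664 kg/m³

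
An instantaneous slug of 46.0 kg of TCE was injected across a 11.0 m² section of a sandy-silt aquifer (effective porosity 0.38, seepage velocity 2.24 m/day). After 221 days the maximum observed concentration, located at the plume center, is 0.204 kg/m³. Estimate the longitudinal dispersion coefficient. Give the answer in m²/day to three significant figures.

1.05 m²/day

At the plume center C_max = M/(n_e·A·√(4πDt)), so D = M²/(4πt·(n_e·A·C_max)²).
n_e·A·C_max = 0.38 × 11.0 × 0.204 = 0.8527 kg/m.
D = 46.0²/(4π × 221 × 0.8527²) = 1.05 m²/day.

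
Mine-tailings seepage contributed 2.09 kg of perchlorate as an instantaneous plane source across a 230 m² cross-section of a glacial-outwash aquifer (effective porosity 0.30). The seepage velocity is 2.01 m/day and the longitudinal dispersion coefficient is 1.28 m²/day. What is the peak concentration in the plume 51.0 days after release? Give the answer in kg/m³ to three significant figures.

The peak of an instantaneous 1D plume sits at x = vt; there the Gaussian factor is 1 and C_max = M/(n_e·A·√(4πDt)), where n_e·A is the pore area the mass is dissolved in.
√(4πDt) = √(4π × 1.28 × 51.0) = 28.64 m, so C_max = 2.09/(0.30 × 230 × 28.64) = 0.00106 kg/m³.

0.00106 kg/m³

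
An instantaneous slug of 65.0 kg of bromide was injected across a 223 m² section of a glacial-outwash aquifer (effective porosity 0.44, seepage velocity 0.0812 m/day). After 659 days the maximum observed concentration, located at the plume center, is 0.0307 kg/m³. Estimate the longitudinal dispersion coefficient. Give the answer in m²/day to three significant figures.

At the plume center C_max = M/(n_e·A·√(4πDt)), so D = M²/(4πt·(n_e·A·C_max)²).
n_e·A·C_max = 0.44 × 223 × 0.0307 = 3.012 kg/m.
D = 65.0²/(4π × 659 × 3.012²) = 0.0562 m²/day.

0.0562 m²/day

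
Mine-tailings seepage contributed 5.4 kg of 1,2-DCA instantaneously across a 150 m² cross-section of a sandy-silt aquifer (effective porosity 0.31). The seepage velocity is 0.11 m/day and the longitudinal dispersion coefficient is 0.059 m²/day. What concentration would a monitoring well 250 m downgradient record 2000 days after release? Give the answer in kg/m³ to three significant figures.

0.000448 kg/m³

For an instantaneous plane source, C(x,t) = M/(n_e·A·√(4πDt)) · exp(−(x−vt)²/(4Dt)), with n_e·A the pore (flow) area.
Plume center vt = 0.11 × 2000 = 220 m, so the well at 250 m is 30 m downgradient of the peak.
√(4πDt) = 38.51 m, giving peak height M/(n_e·A·√(4πDt)) = 5.4/(0.31 × 150 × 38.51) = 0.003016 kg/m³.
(x−vt)²/(4Dt) = (30)²/(4 × 0.059 × 2000) = 1.907; exp(−1.907) = 0.1485.
C = 0.003016 × 0.1485 = 0.000448 kg/m³.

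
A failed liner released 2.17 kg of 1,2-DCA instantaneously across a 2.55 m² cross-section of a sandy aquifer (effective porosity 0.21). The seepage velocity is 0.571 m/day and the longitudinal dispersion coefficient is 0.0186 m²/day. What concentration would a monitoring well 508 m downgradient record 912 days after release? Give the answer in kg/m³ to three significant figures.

0.0253 kg/m³

For an instantaneous plane source, C(x,t) = M/(n_e·A·√(4πDt)) · exp(−(x−vt)²/(4Dt)), with n_e·A the pore (flow) area.
Plume center vt = 0.571 × 912 = 520.752 m, so the well at 508 m is 12.752 m upgradient of the peak.
√(4πDt) = 14.60 m, giving peak height M/(n_e·A·√(4πDt)) = 2.17/(0.21 × 2.55 × 14.60) = 0.2776 kg/m³.
(x−vt)²/(4Dt) = (-12.752)²/(4 × 0.0186 × 912) = 2.397; exp(−2.397) = 0.09099.
C = 0.2776 × 0.09099 = 0.0253 kg/m³.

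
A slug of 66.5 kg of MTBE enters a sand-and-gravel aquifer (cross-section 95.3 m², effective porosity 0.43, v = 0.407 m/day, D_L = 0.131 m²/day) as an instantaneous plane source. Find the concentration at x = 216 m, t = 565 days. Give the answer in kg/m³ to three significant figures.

0.0276 kg/m³

For an instantaneous plane source, C(x,t) = M/(n_e·A·√(4πDt)) · exp(−(x−vt)²/(4Dt)), with n_e·A the pore (flow) area.
Plume center vt = 0.407 × 565 = 229.955 m, so the well at 216 m is 13.955 m upgradient of the peak.
√(4πDt) = 30.50 m, giving peak height M/(n_e·A·√(4πDt)) = 66.5/(0.43 × 95.3 × 30.50) = 0.05321 kg/m³.
(x−vt)²/(4Dt) = (-13.955)²/(4 × 0.131 × 565) = 0.6578; exp(−0.6578) = 0.5180.
C = 0.05321 × 0.5180 = 0.0276 kg/m³.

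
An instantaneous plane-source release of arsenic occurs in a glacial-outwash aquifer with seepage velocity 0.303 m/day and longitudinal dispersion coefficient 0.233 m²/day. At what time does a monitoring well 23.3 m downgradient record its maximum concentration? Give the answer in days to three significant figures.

For the 1D instantaneous-source solution, setting ∂C/∂t = 0 at fixed x gives v²t² + 2Dt − x² = 0, so t = (√(D² + v²x²) − D)/v².
√(D² + v²x²) = √(0.233² + 0.303² × 23.3²) = 7.064; v² = 0.091809.
t = (7.064 − 0.233)/0.091809 = 74.4 days (vs. the pure-advection estimate x/v = 76.9 d).

74.4 days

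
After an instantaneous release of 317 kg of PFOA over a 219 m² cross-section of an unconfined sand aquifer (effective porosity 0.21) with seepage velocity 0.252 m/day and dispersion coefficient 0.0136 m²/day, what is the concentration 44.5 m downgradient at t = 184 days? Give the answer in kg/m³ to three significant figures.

0.867 kg/m³

For an instantaneous plane source, C(x,t) = M/(n_e·A·√(4πDt)) · exp(−(x−vt)²/(4Dt)), with n_e·A the pore (flow) area.
Plume center vt = 0.252 × 184 = 46.368 m, so the well at 44.5 m is 1.868 m upgradient of the peak.
√(4πDt) = 5.608 m, giving peak height M/(n_e·A·√(4πDt)) = 317/(0.21 × 219 × 5.608) = 1.229 kg/m³.
(x−vt)²/(4Dt) = (-1.868)²/(4 × 0.0136 × 184) = 0.3486; exp(−0.3486) = 0.7057.
C = 1.229 × 0.7057 = 0.867 kg/m³.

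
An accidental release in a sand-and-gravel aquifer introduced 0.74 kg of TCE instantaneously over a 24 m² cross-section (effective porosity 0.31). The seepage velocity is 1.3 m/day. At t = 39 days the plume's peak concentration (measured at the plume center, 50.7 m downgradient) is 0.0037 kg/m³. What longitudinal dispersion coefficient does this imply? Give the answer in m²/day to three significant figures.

1.47 m²/day

At the plume center C_max = M/(n_e·A·√(4πDt)), so D = M²/(4πt·(n_e·A·C_max)²).
n_e·A·C_max = 0.31 × 24 × 0.0037 = 0.02753 kg/m.
D = 0.74²/(4π × 39 × 0.02753²) = 1.47 m²/day.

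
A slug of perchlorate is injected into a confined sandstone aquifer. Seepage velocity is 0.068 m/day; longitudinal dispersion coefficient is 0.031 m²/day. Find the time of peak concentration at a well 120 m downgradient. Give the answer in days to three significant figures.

For the 1D instantaneous-source solution, setting ∂C/∂t = 0 at fixed x gives v²t² + 2Dt − x² = 0, so t = (√(D² + v²x²) − D)/v².
√(D² + v²x²) = √(0.031² + 0.068² × 120²) = 8.160; v² = 0.004624.
t = (8.160 − 0.031)/0.004624 = 1760 days (vs. the pure-advection estimate x/v = 1760 d).

1760 days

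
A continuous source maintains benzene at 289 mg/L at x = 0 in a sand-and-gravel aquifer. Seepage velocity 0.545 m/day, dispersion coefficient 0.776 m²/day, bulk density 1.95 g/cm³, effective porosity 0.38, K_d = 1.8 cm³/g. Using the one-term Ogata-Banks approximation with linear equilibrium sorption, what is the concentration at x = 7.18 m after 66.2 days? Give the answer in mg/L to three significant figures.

Retardation factor R = 1 + ρ_b·K_d/n = 1 + 1.95 × 1.8/0.38 = 10.24.
Sorption retards both mechanisms: v_R = v/R = 0.05322 m/day, D_R = D/R = 0.07578 m²/day.
v_R·t = 0.05322 × 66.2 = 3.523164 m; 2√(D_R t) = 4.480 m; argument = (7.18 − 3.523164)/4.480 = 0.8163.
C = C₀ × ½·erfc(0.8163) = 289 × 0.1242 = 35.9 mg/L.

35.9 mg/L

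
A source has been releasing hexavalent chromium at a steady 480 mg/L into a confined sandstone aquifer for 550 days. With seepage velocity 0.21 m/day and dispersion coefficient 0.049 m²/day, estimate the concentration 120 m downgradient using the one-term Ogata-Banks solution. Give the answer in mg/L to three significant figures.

For a continuous step input, C/C₀ ≈ ½·erfc((x−vt)/(2√(Dt))).
vt = 0.21 × 550 = 115.5 m and 2√(Dt) = 2√(0.049 × 550) = 10.38 m.
Argument (x−vt)/(2√(Dt)) = (120 − 115.5)/10.38 = 0.4335; ½·erfc(0.4335) = 0.2699.
C = 480 × 0.2699 = 130 mg/L.

130 mg/L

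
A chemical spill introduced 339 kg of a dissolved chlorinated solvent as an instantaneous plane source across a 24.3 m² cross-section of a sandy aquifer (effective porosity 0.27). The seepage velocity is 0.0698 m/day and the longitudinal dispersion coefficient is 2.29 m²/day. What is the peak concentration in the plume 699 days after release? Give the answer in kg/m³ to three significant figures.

The peak of an instantaneous 1D plume sits at x = vt; there the Gaussian factor is 1 and C_max = M/(n_e·A·√(4πDt)), where n_e·A is the pore area the mass is dissolved in.
√(4πDt) = √(4π × 2.29 × 699) = 141.8 m, so C_max = 339/(0.27 × 24.3 × 141.8) = 0.364 kg/m³.

0.364 kg/m³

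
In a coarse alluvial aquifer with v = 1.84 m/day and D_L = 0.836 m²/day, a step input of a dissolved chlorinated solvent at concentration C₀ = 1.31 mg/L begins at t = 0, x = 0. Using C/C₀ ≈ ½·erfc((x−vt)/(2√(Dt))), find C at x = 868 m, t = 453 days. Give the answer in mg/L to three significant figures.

For a continuous step input, C/C₀ ≈ ½·erfc((x−vt)/(2√(Dt))).
vt = 1.84 × 453 = 833.52 m and 2√(Dt) = 2√(0.836 × 453) = 38.92 m.
Argument (x−vt)/(2√(Dt)) = (868 − 833.52)/38.92 = 0.8859; ½·erfc(0.8859) = 0.1051.
C = 1.31 × 0.1051 = 0.138 mg/L.

0.138 mg/L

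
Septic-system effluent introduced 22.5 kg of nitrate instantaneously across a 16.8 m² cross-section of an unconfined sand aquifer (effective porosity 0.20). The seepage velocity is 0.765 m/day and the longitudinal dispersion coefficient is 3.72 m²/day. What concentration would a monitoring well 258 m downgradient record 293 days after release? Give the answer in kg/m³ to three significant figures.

For an instantaneous plane source, C(x,t) = M/(n_e·A·√(4πDt)) · exp(−(x−vt)²/(4Dt)), with n_e·A the pore (flow) area.
Plume center vt = 0.765 × 293 = 224.145 m, so the well at 258 m is 33.855 m downgradient of the peak.
√(4πDt) = 117.0 m, giving peak height M/(n_e·A·√(4πDt)) = 22.5/(0.20 × 16.8 × 117.0) = 0.05723 kg/m³.
(x−vt)²/(4Dt) = (33.855)²/(4 × 3.72 × 293) = 0.2629; exp(−0.2629) = 0.7688.
C = 0.05723 × 0.7688 = 0.0440 kg/m³.

0.0440 kg/m³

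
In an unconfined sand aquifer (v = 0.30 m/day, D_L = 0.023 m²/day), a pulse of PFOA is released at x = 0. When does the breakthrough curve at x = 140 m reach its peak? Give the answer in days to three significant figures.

For the 1D instantaneous-source solution, setting ∂C/∂t = 0 at fixed x gives v²t² + 2Dt − x² = 0, so t = (√(D² + v²x²) − D)/v².
√(D² + v²x²) = √(0.023² + 0.30² × 140²) = 42.00; v² = 0.09.
t = (42.00 − 0.023)/0.09 = 466 days (vs. the pure-advection estimate x/v = 467 d).

466 days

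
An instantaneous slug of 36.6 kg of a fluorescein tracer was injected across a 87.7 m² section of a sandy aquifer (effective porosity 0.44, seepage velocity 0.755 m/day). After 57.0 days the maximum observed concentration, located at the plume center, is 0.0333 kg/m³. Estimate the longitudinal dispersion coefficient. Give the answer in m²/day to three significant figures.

1.13 m²/day

At the plume center C_max = M/(n_e·A·√(4πDt)), so D = M²/(4πt·(n_e·A·C_max)²).
n_e·A·C_max = 0.44 × 87.7 × 0.0333 = 1.285 kg/m.
D = 36.6²/(4π × 57.0 × 1.285²) = 1.13 m²/day.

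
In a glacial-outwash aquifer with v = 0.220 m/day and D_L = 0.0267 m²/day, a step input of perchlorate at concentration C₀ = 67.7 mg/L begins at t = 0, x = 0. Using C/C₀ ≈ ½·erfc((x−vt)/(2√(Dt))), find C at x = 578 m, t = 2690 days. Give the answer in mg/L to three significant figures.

For a continuous step input, C/C₀ ≈ ½·erfc((x−vt)/(2√(Dt))).
vt = 0.220 × 2690 = 591.8 m and 2√(Dt) = 2√(0.0267 × 2690) = 16.95 m.
Argument (x−vt)/(2√(Dt)) = (578 − 591.8)/16.95 = -0.8142; ½·erfc(-0.8142) = 0.8752.
C = 67.7 × 0.8752 = 59.3 mg/L.

59.3 mg/L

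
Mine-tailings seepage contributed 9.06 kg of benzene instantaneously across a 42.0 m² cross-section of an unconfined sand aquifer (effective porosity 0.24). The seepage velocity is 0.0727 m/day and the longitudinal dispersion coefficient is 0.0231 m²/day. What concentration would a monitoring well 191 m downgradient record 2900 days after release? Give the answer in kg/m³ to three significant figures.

0.00714 kg/m³

For an instantaneous plane source, C(x,t) = M/(n_e·A·√(4πDt)) · exp(−(x−vt)²/(4Dt)), with n_e·A the pore (flow) area.
Plume center vt = 0.0727 × 2900 = 210.83 m, so the well at 191 m is 19.83 m upgradient of the peak.
√(4πDt) = 29.01 m, giving peak height M/(n_e·A·√(4πDt)) = 9.06/(0.24 × 42.0 × 29.01) = 0.03098 kg/m³.
(x−vt)²/(4Dt) = (-19.83)²/(4 × 0.0231 × 2900) = 1.467; exp(−1.467) = 0.2306.
C = 0.03098 × 0.2306 = 0.00714 kg/m³.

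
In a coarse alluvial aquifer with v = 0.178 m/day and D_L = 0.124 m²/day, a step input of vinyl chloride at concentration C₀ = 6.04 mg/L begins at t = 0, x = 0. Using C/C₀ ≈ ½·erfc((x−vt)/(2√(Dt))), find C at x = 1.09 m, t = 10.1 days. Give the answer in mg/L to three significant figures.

For a continuous step input, C/C₀ ≈ ½·erfc((x−vt)/(2√(Dt))).
vt = 0.178 × 10.1 = 1.7978 m and 2√(Dt) = 2√(0.124 × 10.1) = 2.238 m.
Argument (x−vt)/(2√(Dt)) = (1.09 − 1.7978)/2.238 = -0.3163; ½·erfc(-0.3163) = 0.6727.
C = 6.04 × 0.6727 = 4.06 mg/L.

4.06 mg/L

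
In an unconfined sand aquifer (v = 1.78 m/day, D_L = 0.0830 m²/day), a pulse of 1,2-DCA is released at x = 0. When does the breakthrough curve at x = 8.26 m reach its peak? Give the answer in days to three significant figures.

4.61 days

For the 1D instantaneous-source solution, setting ∂C/∂t = 0 at fixed x gives v²t² + 2Dt − x² = 0, so t = (√(D² + v²x²) − D)/v².
√(D² + v²x²) = √(0.0830² + 1.78² × 8.26²) = 14.70; v² = 3.1684.
t = (14.70 − 0.0830)/3.1684 = 4.61 days (vs. the pure-advection estimate x/v = 4.64 d).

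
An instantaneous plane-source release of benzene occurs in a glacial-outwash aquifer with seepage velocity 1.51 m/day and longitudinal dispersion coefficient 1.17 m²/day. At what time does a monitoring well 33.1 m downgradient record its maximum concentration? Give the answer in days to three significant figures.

For the 1D instantaneous-source solution, setting ∂C/∂t = 0 at fixed x gives v²t² + 2Dt − x² = 0, so t = (√(D² + v²x²) − D)/v².
√(D² + v²x²) = √(1.17² + 1.51² × 33.1²) = 49.99; v² = 2.2801.
t = (49.99 − 1.17)/2.2801 = 21.4 days (vs. the pure-advection estimate x/v = 21.9 d).

21.4 days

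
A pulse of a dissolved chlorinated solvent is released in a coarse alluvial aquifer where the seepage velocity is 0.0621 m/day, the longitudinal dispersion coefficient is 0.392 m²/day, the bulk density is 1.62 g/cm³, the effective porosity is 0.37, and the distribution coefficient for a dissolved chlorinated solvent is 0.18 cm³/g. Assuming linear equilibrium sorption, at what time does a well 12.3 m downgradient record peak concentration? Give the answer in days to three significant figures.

Retardation factor R = 1 + ρ_b·K_d/n = 1 + 1.62 × 0.18/0.37 = 1.788.
Sorption retards both mechanisms: v_R = v/R = 0.03473 m/day, D_R = D/R = 0.2192 m²/day.
Peak time from v_R²t² + 2D_R t − x² = 0: t = (√(D_R² + v_R²x²) − D_R)/v_R².
√(D_R² + v_R²x²) = √(0.2192² + 0.03473² × 12.3²) = 0.4801; v_R² = 0.001206.
t = (0.4801 − 0.2192)/0.001206 = 216 days.

216 days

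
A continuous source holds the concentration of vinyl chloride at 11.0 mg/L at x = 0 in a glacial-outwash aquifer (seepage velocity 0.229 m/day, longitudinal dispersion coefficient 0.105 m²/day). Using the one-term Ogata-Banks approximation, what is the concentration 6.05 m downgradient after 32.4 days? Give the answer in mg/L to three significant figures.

For a continuous step input, C/C₀ ≈ ½·erfc((x−vt)/(2√(Dt))).
vt = 0.229 × 32.4 = 7.4196 m and 2√(Dt) = 2√(0.105 × 32.4) = 3.689 m.
Argument (x−vt)/(2√(Dt)) = (6.05 − 7.4196)/3.689 = -0.3713; ½·erfc(-0.3713) = 0.7002.
C = 11.0 × 0.7002 = 7.70 mg/L.

7.70 mg/L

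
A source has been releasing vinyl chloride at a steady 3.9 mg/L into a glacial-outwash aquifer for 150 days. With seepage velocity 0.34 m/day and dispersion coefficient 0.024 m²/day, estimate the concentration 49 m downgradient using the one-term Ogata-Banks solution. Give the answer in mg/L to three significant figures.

For a continuous step input, C/C₀ ≈ ½·erfc((x−vt)/(2√(Dt))).
vt = 0.34 × 150 = 51 m and 2√(Dt) = 2√(0.024 × 150) = 3.795 m.
Argument (x−vt)/(2√(Dt)) = (49 − 51)/3.795 = -0.5270; ½·erfc(-0.5270) = 0.7720.
C = 3.9 × 0.7720 = 3.01 mg/L.

3.01 mg/L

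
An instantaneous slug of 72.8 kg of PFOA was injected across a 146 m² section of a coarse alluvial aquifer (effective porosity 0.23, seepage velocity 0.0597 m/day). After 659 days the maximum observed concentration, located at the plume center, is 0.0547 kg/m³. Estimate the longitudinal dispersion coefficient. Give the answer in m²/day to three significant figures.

At the plume center C_max = M/(n_e·A·√(4πDt)), so D = M²/(4πt·(n_e·A·C_max)²).
n_e·A·C_max = 0.23 × 146 × 0.0547 = 1.837 kg/m.
D = 72.8²/(4π × 659 × 1.837²) = 0.190 m²/day.

0.190 m²/day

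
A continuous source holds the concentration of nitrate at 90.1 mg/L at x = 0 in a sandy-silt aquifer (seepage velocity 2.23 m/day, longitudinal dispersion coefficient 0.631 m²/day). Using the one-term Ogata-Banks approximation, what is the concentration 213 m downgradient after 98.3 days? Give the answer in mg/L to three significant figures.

64.1 mg/L

For a continuous step input, C/C₀ ≈ ½·erfc((x−vt)/(2√(Dt))).
vt = 2.23 × 98.3 = 219.209 m and 2√(Dt) = 2√(0.631 × 98.3) = 15.75 m.
Argument (x−vt)/(2√(Dt)) = (213 − 219.209)/15.75 = -0.3942; ½·erfc(-0.3942) = 0.7114.
C = 90.1 × 0.7114 = 64.1 mg/L.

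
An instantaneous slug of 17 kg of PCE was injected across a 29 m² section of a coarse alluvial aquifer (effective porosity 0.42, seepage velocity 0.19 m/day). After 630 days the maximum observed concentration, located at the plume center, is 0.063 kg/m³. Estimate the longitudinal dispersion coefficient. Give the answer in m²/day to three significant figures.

0.0620 m²/day

At the plume center C_max = M/(n_e·A·√(4πDt)), so D = M²/(4πt·(n_e·A·C_max)²).
n_e·A·C_max = 0.42 × 29 × 0.063 = 0.7673 kg/m.
D = 17²/(4π × 630 × 0.7673²) = 0.0620 m²/day.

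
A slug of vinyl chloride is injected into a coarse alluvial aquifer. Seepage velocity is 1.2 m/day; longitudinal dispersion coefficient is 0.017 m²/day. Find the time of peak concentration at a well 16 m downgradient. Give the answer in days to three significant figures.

13.3 days

For the 1D instantaneous-source solution, setting ∂C/∂t = 0 at fixed x gives v²t² + 2Dt − x² = 0, so t = (√(D² + v²x²) − D)/v².
√(D² + v²x²) = √(0.017² + 1.2² × 16²) = 19.20; v² = 1.44.
t = (19.20 − 0.017)/1.44 = 13.3 days (vs. the pure-advection estimate x/v = 13.3 d).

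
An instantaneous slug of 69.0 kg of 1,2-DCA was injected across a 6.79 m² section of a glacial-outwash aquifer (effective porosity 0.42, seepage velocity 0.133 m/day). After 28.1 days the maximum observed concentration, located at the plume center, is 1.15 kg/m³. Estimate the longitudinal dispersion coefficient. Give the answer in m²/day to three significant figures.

At the plume center C_max = M/(n_e·A·√(4πDt)), so D = M²/(4πt·(n_e·A·C_max)²).
n_e·A·C_max = 0.42 × 6.79 × 1.15 = 3.280 kg/m.
D = 69.0²/(4π × 28.1 × 3.280²) = 1.25 m²/day.

1.25 m²/day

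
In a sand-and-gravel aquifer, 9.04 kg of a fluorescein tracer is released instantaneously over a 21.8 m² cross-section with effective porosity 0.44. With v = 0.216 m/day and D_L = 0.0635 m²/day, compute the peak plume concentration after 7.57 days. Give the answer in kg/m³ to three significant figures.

0.383 kg/m³

The peak of an instantaneous 1D plume sits at x = vt; there the Gaussian factor is 1 and C_max = M/(n_e·A·√(4πDt)), where n_e·A is the pore area the mass is dissolved in.
√(4πDt) = √(4π × 0.0635 × 7.57) = 2.458 m, so C_max = 9.04/(0.44 × 21.8 × 2.458) = 0.383 kg/m³.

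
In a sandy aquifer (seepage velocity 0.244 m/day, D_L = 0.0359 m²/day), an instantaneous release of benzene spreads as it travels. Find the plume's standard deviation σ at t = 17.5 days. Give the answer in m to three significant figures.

1.12 m

Dispersive spreading gives a Gaussian with σ² = 2Dt; advection only shifts the center.
σ = √(2 × 0.0359 × 17.5) = 1.12 m.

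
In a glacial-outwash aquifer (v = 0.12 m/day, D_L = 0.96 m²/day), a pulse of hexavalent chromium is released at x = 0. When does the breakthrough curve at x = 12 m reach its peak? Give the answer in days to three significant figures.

53.5 days

For the 1D instantaneous-source solution, setting ∂C/∂t = 0 at fixed x gives v²t² + 2Dt − x² = 0, so t = (√(D² + v²x²) − D)/v².
√(D² + v²x²) = √(0.96² + 0.12² × 12²) = 1.731; v² = 0.0144.
t = (1.731 − 0.96)/0.0144 = 53.5 days (vs. the pure-advection estimate x/v = 100 d).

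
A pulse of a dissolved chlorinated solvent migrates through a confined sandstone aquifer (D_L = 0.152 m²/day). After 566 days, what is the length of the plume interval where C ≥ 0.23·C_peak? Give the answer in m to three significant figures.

45.0 m

The plume is Gaussian with σ = √(2Dt) = √(2 × 0.152 × 566) = 13.12 m.
C/C_peak = exp(−Δx²/(2σ²)) = 0.23 ⇒ Δx = σ·√(−2 ln 0.23) = 13.12 × 1.714 = 22.49 m.
Width = 2Δx = 45.0 m.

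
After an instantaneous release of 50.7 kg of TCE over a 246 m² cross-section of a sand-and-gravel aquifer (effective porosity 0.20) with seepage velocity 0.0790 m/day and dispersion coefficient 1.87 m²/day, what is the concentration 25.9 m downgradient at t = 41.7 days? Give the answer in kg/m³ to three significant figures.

For an instantaneous plane source, C(x,t) = M/(n_e·A·√(4πDt)) · exp(−(x−vt)²/(4Dt)), with n_e·A the pore (flow) area.
Plume center vt = 0.0790 × 41.7 = 3.2943 m, so the well at 25.9 m is 22.6057 m downgradient of the peak.
√(4πDt) = 31.30 m, giving peak height M/(n_e·A·√(4πDt)) = 50.7/(0.20 × 246 × 31.30) = 0.03292 kg/m³.
(x−vt)²/(4Dt) = (22.6057)²/(4 × 1.87 × 41.7) = 1.638; exp(−1.638) = 0.1944.
C = 0.03292 × 0.1944 = 0.00640 kg/m³.

0.00640 kg/m³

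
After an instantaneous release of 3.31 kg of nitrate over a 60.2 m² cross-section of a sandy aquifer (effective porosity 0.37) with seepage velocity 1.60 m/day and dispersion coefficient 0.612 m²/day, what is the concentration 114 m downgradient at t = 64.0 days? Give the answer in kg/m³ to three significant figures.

0.00284 kg/m³

For an instantaneous plane source, C(x,t) = M/(n_e·A·√(4πDt)) · exp(−(x−vt)²/(4Dt)), with n_e·A the pore (flow) area.
Plume center vt = 1.60 × 64.0 = 102.4 m, so the well at 114 m is 11.6 m downgradient of the peak.
√(4πDt) = 22.19 m, giving peak height M/(n_e·A·√(4πDt)) = 3.31/(0.37 × 60.2 × 22.19) = 0.006697 kg/m³.
(x−vt)²/(4Dt) = (11.6)²/(4 × 0.612 × 64.0) = 0.8589; exp(−0.8589) = 0.4236.
C = 0.006697 × 0.4236 = 0.00284 kg/m³.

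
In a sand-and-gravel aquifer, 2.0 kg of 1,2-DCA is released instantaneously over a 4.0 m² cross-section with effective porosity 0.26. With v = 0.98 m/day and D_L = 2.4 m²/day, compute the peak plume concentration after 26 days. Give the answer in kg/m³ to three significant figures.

The peak of an instantaneous 1D plume sits at x = vt; there the Gaussian factor is 1 and C_max = M/(n_e·A·√(4πDt)), where n_e·A is the pore area the mass is dissolved in.
√(4πDt) = √(4π × 2.4 × 26) = 28.00 m, so C_max = 2.0/(0.26 × 4.0 × 28.00) = 0.0687 kg/m³.

0.0687 kg/m³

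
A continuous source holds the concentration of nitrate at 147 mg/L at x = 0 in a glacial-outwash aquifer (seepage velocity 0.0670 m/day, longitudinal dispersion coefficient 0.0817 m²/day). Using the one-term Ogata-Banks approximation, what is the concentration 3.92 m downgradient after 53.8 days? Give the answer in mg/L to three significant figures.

67.3 mg/L

For a continuous step input, C/C₀ ≈ ½·erfc((x−vt)/(2√(Dt))).
vt = 0.0670 × 53.8 = 3.6046 m and 2√(Dt) = 2√(0.0817 × 53.8) = 4.193 m.
Argument (x−vt)/(2√(Dt)) = (3.92 − 3.6046)/4.193 = 0.07522; ½·erfc(0.07522) = 0.4576.
C = 147 × 0.4576 = 67.3 mg/L.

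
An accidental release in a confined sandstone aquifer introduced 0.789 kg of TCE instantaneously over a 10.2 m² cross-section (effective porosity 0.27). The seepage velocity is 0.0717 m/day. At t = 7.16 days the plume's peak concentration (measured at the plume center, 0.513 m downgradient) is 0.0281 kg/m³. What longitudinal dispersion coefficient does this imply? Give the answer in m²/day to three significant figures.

1.16 m²/day

At the plume center C_max = M/(n_e·A·√(4πDt)), so D = M²/(4πt·(n_e·A·C_max)²).
n_e·A·C_max = 0.27 × 10.2 × 0.0281 = 0.07739 kg/m.
D = 0.789²/(4π × 7.16 × 0.07739²) = 1.16 m²/day.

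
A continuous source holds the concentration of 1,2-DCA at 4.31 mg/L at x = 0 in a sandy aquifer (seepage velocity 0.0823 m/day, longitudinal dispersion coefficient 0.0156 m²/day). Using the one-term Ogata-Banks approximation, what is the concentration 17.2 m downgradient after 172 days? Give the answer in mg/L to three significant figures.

For a continuous step input, C/C₀ ≈ ½·erfc((x−vt)/(2√(Dt))).
vt = 0.0823 × 172 = 14.1556 m and 2√(Dt) = 2√(0.0156 × 172) = 3.276 m.
Argument (x−vt)/(2√(Dt)) = (17.2 − 14.1556)/3.276 = 0.9293; ½·erfc(0.9293) = 0.09438.
C = 4.31 × 0.09438 = 0.407 mg/L.

0.407 mg/L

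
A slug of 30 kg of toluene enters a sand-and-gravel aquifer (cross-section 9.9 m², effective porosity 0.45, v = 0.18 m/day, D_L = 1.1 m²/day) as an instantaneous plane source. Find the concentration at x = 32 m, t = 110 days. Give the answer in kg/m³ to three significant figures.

For an instantaneous plane source, C(x,t) = M/(n_e·A·√(4πDt)) · exp(−(x−vt)²/(4Dt)), with n_e·A the pore (flow) area.
Plume center vt = 0.18 × 110 = 19.8 m, so the well at 32 m is 12.2 m downgradient of the peak.
√(4πDt) = 38.99 m, giving peak height M/(n_e·A·√(4πDt)) = 30/(0.45 × 9.9 × 38.99) = 0.1727 kg/m³.
(x−vt)²/(4Dt) = (12.2)²/(4 × 1.1 × 110) = 0.3075; exp(−0.3075) = 0.7353.
C = 0.1727 × 0.7353 = 0.127 kg/m³.

0.127 kg/m³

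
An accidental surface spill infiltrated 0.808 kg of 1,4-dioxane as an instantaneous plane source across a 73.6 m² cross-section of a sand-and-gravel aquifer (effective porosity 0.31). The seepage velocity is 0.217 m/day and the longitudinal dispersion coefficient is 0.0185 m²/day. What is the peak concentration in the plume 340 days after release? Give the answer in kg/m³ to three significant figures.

0.00398 kg/m³

The peak of an instantaneous 1D plume sits at x = vt; there the Gaussian factor is 1 and C_max = M/(n_e·A·√(4πDt)), where n_e·A is the pore area the mass is dissolved in.
√(4πDt) = √(4π × 0.0185 × 340) = 8.891 m, so C_max = 0.808/(0.31 × 73.6 × 8.891) = 0.00398 kg/m³.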